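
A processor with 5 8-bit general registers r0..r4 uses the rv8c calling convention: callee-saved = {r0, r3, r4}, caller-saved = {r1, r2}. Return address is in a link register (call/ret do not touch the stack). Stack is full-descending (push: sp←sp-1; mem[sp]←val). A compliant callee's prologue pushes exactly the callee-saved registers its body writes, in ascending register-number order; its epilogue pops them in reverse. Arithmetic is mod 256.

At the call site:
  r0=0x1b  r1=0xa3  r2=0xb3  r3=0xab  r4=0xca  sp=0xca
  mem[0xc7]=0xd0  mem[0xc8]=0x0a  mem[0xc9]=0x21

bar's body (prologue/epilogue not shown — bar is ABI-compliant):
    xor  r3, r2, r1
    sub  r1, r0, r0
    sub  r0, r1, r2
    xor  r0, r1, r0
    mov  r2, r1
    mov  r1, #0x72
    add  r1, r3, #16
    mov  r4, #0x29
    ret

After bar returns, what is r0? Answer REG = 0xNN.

REG = 0x1b

prologue: push r0 → mem[0xc9]=0x1b, sp=0xc9
prologue: push r3 → mem[0xc8]=0xab, sp=0xc8
prologue: push r4 → mem[0xc7]=0xca, sp=0xc7
body[0] xor  r3, r2, r1 → r3=0x10
body[1] sub  r1, r0, r0 → r1=0x00
body[2] sub  r0, r1, r2 → r0=0x4d
body[3] xor  r0, r1, r0 → r0=0x4d
body[4] mov  r2, r1 → r2=0x00
body[5] mov  r1, #0x72 → r1=0x72
body[6] add  r1, r3, #16 → r1=0x20
body[7] mov  r4, #0x29 → r4=0x29
epilogue: pop r4=0xca, sp=0xc8
epilogue: pop r3=0xab, sp=0xc9
epilogue: pop r0=0x1b, sp=0xca
r0 is callee-saved → restored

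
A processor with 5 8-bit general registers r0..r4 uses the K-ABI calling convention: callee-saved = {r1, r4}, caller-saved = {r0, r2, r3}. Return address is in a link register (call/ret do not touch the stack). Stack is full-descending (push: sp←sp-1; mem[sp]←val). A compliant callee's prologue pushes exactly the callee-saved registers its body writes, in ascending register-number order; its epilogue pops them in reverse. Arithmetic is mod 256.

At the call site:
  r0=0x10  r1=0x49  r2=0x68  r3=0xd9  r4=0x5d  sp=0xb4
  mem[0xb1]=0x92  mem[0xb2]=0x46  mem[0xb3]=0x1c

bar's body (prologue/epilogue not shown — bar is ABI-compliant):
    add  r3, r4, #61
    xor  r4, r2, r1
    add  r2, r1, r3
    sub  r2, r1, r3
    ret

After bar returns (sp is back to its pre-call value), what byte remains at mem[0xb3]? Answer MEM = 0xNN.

prologue: push r4 -> mem[0xb3]=0x5d, sp=0xb3
body[0] add  r3, r4, #61 -> r3=0x9a
body[1] xor  r4, r2, r1 -> r4=0x21
body[2] add  r2, r1, r3 -> r2=0xe3
body[3] sub  r2, r1, r3 -> r2=0xaf
epilogue: pop r4=0x5d, sp=0xb4
prologue pushed ['r4'] at ['0xb3']

MEM = 0x5d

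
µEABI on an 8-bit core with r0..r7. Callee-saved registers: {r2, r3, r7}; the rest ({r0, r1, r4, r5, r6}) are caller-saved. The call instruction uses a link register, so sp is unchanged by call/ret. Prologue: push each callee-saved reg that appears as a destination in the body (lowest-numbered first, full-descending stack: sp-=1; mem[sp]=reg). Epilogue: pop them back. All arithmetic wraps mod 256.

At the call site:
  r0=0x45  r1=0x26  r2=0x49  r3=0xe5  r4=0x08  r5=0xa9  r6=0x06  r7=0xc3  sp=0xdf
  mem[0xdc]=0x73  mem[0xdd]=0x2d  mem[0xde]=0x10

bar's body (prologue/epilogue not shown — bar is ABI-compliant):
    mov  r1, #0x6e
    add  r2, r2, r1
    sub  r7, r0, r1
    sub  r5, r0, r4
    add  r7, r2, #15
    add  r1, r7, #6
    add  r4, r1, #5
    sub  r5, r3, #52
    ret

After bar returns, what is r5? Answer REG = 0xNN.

prologue: push r2 -> mem[0xde]=0x49, sp=0xde
prologue: push r7 -> mem[0xdd]=0xc3, sp=0xdd
body[0] mov  r1, #0x6e -> r1=0x6e
body[1] add  r2, r2, r1 -> r2=0xb7
body[2] sub  r7, r0, r1 -> r7=0xd7
body[3] sub  r5, r0, r4 -> r5=0x3d
body[4] add  r7, r2, #15 -> r7=0xc6
body[5] add  r1, r7, #6 -> r1=0xcc
body[6] add  r4, r1, #5 -> r4=0xd1
body[7] sub  r5, r3, #52 -> r5=0xb1
epilogue: pop r7=0xc3, sp=0xde
epilogue: pop r2=0x49, sp=0xdf
r5 is caller-saved -> body value

REG = 0xb1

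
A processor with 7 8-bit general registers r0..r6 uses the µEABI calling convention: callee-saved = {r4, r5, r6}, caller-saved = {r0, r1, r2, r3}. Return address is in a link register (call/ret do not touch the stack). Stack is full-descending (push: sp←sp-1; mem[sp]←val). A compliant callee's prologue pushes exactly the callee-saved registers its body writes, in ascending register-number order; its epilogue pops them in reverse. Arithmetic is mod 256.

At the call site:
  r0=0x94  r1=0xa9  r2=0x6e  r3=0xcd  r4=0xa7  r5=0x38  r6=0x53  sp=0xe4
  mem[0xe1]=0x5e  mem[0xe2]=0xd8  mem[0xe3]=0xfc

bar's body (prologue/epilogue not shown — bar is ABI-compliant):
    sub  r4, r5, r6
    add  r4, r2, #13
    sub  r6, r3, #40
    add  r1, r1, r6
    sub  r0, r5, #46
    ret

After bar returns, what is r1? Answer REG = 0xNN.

prologue: push r4 -> mem[0xe3]=0xa7, sp=0xe3
prologue: push r6 -> mem[0xe2]=0x53, sp=0xe2
body[0] sub  r4, r5, r6 -> r4=0xe5
body[1] add  r4, r2, #13 -> r4=0x7b
body[2] sub  r6, r3, #40 -> r6=0xa5
body[3] add  r1, r1, r6 -> r1=0x4e
body[4] sub  r0, r5, #46 -> r0=0x0a
epilogue: pop r6=0x53, sp=0xe3
epilogue: pop r4=0xa7, sp=0xe4
r1 is caller-saved -> body value

REG = 0x4e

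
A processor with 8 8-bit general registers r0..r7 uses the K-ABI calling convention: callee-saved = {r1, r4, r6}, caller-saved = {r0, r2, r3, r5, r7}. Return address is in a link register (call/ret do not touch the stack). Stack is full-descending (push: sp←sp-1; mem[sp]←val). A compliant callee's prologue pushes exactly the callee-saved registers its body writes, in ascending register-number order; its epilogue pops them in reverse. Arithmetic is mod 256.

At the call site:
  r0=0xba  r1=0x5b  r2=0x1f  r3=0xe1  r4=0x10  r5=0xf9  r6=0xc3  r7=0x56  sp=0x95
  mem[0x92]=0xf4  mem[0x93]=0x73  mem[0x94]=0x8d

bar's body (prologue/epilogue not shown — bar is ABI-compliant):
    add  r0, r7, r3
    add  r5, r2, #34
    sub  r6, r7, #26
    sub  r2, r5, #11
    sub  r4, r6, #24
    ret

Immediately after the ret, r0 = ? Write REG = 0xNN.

prologue: push r4 -> mem[0x94]=0x10, sp=0x94
prologue: push r6 -> mem[0x93]=0xc3, sp=0x93
body[0] add  r0, r7, r3 -> r0=0x37
body[1] add  r5, r2, #34 -> r5=0x41
body[2] sub  r6, r7, #26 -> r6=0x3c
body[3] sub  r2, r5, #11 -> r2=0x36
body[4] sub  r4, r6, #24 -> r4=0x24
epilogue: pop r6=0xc3, sp=0x94
epilogue: pop r4=0x10, sp=0x95
r0 is caller-saved -> body value

REG = 0x37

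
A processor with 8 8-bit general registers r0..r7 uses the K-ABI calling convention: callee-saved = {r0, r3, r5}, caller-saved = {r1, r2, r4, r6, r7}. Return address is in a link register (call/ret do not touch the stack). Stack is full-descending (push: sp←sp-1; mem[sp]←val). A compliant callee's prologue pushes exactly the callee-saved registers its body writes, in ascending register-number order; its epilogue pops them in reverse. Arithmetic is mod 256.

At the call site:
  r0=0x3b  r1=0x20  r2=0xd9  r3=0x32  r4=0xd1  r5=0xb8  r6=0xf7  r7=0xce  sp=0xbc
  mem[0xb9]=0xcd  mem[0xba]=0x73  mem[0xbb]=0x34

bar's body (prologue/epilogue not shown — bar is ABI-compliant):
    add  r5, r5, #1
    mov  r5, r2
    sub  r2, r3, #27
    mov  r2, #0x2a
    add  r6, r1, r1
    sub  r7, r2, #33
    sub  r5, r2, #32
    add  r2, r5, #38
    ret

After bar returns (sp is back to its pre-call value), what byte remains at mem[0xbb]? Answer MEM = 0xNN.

MEM = 0xb8

prologue: push r5 -> mem[0xbb]=0xb8, sp=0xbb
body[0] add  r5, r5, #1 -> r5=0xb9
body[1] mov  r5, r2 -> r5=0xd9
body[2] sub  r2, r3, #27 -> r2=0x17
body[3] mov  r2, #0x2a -> r2=0x2a
body[4] add  r6, r1, r1 -> r6=0x40
body[5] sub  r7, r2, #33 -> r7=0x09
body[6] sub  r5, r2, #32 -> r5=0x0a
body[7] add  r2, r5, #38 -> r2=0x30
epilogue: pop r5=0xb8, sp=0xbc
prologue pushed ['r5'] at ['0xbb']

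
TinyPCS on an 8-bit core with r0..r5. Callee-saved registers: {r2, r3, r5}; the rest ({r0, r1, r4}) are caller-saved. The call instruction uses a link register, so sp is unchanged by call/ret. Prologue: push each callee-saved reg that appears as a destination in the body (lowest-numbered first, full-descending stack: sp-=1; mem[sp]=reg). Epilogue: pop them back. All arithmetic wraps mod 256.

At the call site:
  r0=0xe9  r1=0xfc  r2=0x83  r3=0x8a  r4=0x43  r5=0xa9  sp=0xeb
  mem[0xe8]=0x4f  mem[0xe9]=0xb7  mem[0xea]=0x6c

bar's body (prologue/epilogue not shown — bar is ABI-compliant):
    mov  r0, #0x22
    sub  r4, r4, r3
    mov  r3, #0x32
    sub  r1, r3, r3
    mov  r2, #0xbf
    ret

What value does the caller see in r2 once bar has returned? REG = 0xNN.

prologue: push r2 -> mem[0xea]=0x83, sp=0xea
prologue: push r3 -> mem[0xe9]=0x8a, sp=0xe9
body[0] mov  r0, #0x22 -> r0=0x22
body[1] sub  r4, r4, r3 -> r4=0xb9
body[2] mov  r3, #0x32 -> r3=0x32
body[3] sub  r1, r3, r3 -> r1=0x00
body[4] mov  r2, #0xbf -> r2=0xbf
epilogue: pop r3=0x8a, sp=0xea
epilogue: pop r2=0x83, sp=0xeb
r2 is callee-saved -> restored

REG = 0x83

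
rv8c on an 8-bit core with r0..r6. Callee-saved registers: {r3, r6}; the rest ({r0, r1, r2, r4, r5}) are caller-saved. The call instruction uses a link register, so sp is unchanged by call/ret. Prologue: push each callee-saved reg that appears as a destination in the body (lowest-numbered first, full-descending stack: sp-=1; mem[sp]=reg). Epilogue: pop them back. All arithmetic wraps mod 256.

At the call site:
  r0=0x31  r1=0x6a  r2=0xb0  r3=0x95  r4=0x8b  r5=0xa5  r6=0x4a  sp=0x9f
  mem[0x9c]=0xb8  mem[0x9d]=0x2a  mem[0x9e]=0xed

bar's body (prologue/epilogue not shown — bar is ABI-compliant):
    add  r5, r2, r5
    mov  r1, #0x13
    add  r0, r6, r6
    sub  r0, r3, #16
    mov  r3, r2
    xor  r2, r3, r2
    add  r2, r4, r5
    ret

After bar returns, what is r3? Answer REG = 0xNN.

prologue: push r3 -> mem[0x9e]=0x95, sp=0x9e
body[0] add  r5, r2, r5 -> r5=0x55
body[1] mov  r1, #0x13 -> r1=0x13
body[2] add  r0, r6, r6 -> r0=0x94
body[3] sub  r0, r3, #16 -> r0=0x85
body[4] mov  r3, r2 -> r3=0xb0
body[5] xor  r2, r3, r2 -> r2=0x00
body[6] add  r2, r4, r5 -> r2=0xe0
epilogue: pop r3=0x95, sp=0x9f
r3 is callee-saved -> restored

REG = 0x95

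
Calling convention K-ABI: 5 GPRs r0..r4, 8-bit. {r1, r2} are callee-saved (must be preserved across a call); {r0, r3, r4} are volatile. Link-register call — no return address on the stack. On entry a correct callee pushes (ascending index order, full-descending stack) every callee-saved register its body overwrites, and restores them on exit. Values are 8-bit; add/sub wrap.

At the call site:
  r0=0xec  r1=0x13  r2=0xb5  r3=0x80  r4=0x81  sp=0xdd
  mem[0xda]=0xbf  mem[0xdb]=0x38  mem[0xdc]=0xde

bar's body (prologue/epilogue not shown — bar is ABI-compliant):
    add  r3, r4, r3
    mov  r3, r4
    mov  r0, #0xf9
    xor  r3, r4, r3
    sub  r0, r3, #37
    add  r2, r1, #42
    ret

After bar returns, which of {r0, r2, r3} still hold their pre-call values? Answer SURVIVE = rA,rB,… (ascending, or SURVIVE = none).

SURVIVE = r2

prologue: push r2 → mem[0xdc]=0xb5, sp=0xdc
body[0] add  r3, r4, r3 → r3=0x01
body[1] mov  r3, r4 → r3=0x81
body[2] mov  r0, #0xf9 → r0=0xf9
body[3] xor  r3, r4, r3 → r3=0x00
body[4] sub  r0, r3, #37 → r0=0xdb
body[5] add  r2, r1, #42 → r2=0x3d
epilogue: pop r2=0xb5, sp=0xdd
r0: caller-saved, written=True
r2: callee-saved, written=True
r3: caller-saved, written=True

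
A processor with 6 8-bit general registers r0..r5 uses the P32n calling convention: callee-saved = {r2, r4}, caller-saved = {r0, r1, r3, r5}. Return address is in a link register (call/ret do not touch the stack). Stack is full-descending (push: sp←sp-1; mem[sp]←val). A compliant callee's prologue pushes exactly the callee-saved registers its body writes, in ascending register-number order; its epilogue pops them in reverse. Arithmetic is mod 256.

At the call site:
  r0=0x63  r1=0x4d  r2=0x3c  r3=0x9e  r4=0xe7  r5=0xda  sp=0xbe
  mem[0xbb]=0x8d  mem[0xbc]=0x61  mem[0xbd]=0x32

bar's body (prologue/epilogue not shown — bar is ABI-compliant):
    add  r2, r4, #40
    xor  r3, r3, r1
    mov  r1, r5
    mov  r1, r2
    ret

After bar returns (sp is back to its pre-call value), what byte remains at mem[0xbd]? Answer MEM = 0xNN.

MEM = 0x3c

prologue: push r2 → mem[0xbd]=0x3c, sp=0xbd
body[0] add  r2, r4, #40 → r2=0x0f
body[1] xor  r3, r3, r1 → r3=0xd3
body[2] mov  r1, r5 → r1=0xda
body[3] mov  r1, r2 → r1=0x0f
epilogue: pop r2=0x3c, sp=0xbe
prologue pushed ['r2'] at ['0xbd']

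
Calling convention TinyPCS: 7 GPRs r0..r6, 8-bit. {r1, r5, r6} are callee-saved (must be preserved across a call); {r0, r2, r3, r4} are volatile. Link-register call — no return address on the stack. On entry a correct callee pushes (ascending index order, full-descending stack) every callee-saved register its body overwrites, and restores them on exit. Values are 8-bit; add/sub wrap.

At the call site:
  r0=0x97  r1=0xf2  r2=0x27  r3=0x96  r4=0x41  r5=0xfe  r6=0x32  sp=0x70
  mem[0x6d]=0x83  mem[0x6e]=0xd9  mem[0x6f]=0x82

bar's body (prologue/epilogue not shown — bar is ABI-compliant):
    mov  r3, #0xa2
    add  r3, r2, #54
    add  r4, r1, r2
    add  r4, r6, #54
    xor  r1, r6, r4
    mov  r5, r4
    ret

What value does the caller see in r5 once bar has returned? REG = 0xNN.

REG = 0xfe

prologue: push r1 → mem[0x6f]=0xf2, sp=0x6f
prologue: push r5 → mem[0x6e]=0xfe, sp=0x6e
body[0] mov  r3, #0xa2 → r3=0xa2
body[1] add  r3, r2, #54 → r3=0x5d
body[2] add  r4, r1, r2 → r4=0x19
body[3] add  r4, r6, #54 → r4=0x68
body[4] xor  r1, r6, r4 → r1=0x5a
body[5] mov  r5, r4 → r5=0x68
epilogue: pop r5=0xfe, sp=0x6f
epilogue: pop r1=0xf2, sp=0x70
r5 is callee-saved → restored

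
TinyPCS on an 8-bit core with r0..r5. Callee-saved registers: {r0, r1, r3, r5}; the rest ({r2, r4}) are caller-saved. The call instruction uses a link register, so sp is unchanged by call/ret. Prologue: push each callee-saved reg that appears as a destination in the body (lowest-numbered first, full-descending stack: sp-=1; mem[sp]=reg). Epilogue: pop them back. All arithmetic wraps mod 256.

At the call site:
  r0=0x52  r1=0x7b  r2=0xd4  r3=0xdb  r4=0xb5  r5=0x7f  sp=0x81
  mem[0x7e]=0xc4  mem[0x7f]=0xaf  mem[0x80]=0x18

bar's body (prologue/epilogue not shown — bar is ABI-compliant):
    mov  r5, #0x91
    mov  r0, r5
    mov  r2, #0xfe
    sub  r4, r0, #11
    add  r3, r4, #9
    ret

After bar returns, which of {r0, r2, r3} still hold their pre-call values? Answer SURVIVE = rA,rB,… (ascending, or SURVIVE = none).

prologue: push r0 → mem[0x80]=0x52, sp=0x80
prologue: push r3 → mem[0x7f]=0xdb, sp=0x7f
prologue: push r5 → mem[0x7e]=0x7f, sp=0x7e
body[0] mov  r5, #0x91 → r5=0x91
body[1] mov  r0, r5 → r0=0x91
body[2] mov  r2, #0xfe → r2=0xfe
body[3] sub  r4, r0, #11 → r4=0x86
body[4] add  r3, r4, #9 → r3=0x8f
epilogue: pop r5=0x7f, sp=0x7f
epilogue: pop r3=0xdb, sp=0x80
epilogue: pop r0=0x52, sp=0x81
r0: callee-saved, written=True
r2: caller-saved, written=True
r3: callee-saved, written=True

SURVIVE = r0,r3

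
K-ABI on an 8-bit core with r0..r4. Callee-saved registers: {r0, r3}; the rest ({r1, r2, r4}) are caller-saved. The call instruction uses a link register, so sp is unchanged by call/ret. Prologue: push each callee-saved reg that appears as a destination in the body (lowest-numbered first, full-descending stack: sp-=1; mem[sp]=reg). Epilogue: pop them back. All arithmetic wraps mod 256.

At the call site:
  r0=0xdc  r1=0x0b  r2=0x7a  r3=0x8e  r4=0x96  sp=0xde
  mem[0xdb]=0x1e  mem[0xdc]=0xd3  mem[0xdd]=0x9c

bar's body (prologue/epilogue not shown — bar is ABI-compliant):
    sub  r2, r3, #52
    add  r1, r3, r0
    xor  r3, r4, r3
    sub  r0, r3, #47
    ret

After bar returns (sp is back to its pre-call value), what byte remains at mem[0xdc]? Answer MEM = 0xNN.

MEM = 0x8e

prologue: push r0 → mem[0xdd]=0xdc, sp=0xdd
prologue: push r3 → mem[0xdc]=0x8e, sp=0xdc
body[0] sub  r2, r3, #52 → r2=0x5a
body[1] add  r1, r3, r0 → r1=0x6a
body[2] xor  r3, r4, r3 → r3=0x18
body[3] sub  r0, r3, #47 → r0=0xe9
epilogue: pop r3=0x8e, sp=0xdd
epilogue: pop r0=0xdc, sp=0xde
prologue pushed ['r0', 'r3'] at ['0xdd', '0xdc']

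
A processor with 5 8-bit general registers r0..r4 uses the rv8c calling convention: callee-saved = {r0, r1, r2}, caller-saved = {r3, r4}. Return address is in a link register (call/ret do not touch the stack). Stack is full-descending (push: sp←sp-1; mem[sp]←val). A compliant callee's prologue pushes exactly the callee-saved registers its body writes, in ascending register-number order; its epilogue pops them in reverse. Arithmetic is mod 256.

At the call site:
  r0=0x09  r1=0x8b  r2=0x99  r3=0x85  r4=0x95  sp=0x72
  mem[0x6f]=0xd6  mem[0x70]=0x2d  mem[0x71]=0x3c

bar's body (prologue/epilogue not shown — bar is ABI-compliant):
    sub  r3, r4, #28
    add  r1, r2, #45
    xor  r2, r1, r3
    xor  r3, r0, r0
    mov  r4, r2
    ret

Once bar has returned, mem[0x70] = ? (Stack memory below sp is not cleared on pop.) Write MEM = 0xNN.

MEM = 0x99

prologue: push r1 -> mem[0x71]=0x8b, sp=0x71
prologue: push r2 -> mem[0x70]=0x99, sp=0x70
body[0] sub  r3, r4, #28 -> r3=0x79
body[1] add  r1, r2, #45 -> r1=0xc6
body[2] xor  r2, r1, r3 -> r2=0xbf
body[3] xor  r3, r0, r0 -> r3=0x00
body[4] mov  r4, r2 -> r4=0xbf
epilogue: pop r2=0x99, sp=0x71
epilogue: pop r1=0x8b, sp=0x72
prologue pushed ['r1', 'r2'] at ['0x71', '0x70']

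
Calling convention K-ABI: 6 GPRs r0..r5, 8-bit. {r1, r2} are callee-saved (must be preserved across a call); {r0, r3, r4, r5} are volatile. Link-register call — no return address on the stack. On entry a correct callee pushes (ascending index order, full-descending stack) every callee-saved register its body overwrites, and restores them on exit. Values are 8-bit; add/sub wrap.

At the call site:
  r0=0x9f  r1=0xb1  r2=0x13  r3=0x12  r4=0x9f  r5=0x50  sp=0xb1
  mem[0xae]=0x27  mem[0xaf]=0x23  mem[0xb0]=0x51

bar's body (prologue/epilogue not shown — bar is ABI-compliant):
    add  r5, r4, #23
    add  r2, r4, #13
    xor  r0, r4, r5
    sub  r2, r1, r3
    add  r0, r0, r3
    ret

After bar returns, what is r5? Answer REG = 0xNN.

prologue: push r2 -> mem[0xb0]=0x13, sp=0xb0
body[0] add  r5, r4, #23 -> r5=0xb6
body[1] add  r2, r4, #13 -> r2=0xac
body[2] xor  r0, r4, r5 -> r0=0x29
body[3] sub  r2, r1, r3 -> r2=0x9f
body[4] add  r0, r0, r3 -> r0=0x3b
epilogue: pop r2=0x13, sp=0xb1
r5 is caller-saved -> body value

REG = 0xb6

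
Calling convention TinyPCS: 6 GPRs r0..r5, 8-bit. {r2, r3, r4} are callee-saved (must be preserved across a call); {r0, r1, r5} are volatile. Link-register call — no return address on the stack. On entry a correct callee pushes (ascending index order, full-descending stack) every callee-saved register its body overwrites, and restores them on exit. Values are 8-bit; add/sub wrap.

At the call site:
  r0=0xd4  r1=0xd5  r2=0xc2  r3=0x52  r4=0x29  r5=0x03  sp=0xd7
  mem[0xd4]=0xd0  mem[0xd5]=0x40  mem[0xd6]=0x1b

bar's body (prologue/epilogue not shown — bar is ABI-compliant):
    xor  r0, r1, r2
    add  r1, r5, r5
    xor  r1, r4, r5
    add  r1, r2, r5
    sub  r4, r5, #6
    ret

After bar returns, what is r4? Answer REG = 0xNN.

REG = 0x29

prologue: push r4 -> mem[0xd6]=0x29, sp=0xd6
body[0] xor  r0, r1, r2 -> r0=0x17
body[1] add  r1, r5, r5 -> r1=0x06
body[2] xor  r1, r4, r5 -> r1=0x2a
body[3] add  r1, r2, r5 -> r1=0xc5
body[4] sub  r4, r5, #6 -> r4=0xfd
epilogue: pop r4=0x29, sp=0xd7
r4 is callee-saved -> restored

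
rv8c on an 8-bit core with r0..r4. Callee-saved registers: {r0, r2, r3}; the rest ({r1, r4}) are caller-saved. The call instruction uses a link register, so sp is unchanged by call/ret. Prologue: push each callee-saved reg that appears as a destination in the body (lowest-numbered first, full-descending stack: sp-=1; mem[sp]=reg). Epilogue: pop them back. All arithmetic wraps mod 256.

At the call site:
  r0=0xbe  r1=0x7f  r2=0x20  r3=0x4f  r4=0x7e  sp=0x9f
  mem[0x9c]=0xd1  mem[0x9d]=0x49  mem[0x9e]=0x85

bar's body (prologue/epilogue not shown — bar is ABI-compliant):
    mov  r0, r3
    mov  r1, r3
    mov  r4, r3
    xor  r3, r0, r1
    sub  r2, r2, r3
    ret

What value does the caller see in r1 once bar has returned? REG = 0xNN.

prologue: push r0 -> mem[0x9e]=0xbe, sp=0x9e
prologue: push r2 -> mem[0x9d]=0x20, sp=0x9d
prologue: push r3 -> mem[0x9c]=0x4f, sp=0x9c
body[0] mov  r0, r3 -> r0=0x4f
body[1] mov  r1, r3 -> r1=0x4f
body[2] mov  r4, r3 -> r4=0x4f
body[3] xor  r3, r0, r1 -> r3=0x00
body[4] sub  r2, r2, r3 -> r2=0x20
epilogue: pop r3=0x4f, sp=0x9d
epilogue: pop r2=0x20, sp=0x9e
epilogue: pop r0=0xbe, sp=0x9f
r1 is caller-saved -> body value

REG = 0x4f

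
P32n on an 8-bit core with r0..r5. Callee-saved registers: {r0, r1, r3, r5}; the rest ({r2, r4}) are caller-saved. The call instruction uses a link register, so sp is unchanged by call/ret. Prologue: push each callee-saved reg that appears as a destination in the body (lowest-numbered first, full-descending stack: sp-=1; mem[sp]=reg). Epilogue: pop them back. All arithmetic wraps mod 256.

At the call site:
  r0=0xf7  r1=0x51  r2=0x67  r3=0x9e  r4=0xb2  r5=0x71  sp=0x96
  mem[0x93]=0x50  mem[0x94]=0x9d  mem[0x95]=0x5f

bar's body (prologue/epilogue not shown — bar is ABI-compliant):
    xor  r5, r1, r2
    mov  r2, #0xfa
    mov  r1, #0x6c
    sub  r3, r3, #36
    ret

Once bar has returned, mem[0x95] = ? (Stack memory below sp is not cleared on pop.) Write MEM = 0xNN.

prologue: push r1 -> mem[0x95]=0x51, sp=0x95
prologue: push r3 -> mem[0x94]=0x9e, sp=0x94
prologue: push r5 -> mem[0x93]=0x71, sp=0x93
body[0] xor  r5, r1, r2 -> r5=0x36
body[1] mov  r2, #0xfa -> r2=0xfa
body[2] mov  r1, #0x6c -> r1=0x6c
body[3] sub  r3, r3, #36 -> r3=0x7a
epilogue: pop r5=0x71, sp=0x94
epilogue: pop r3=0x9e, sp=0x95
epilogue: pop r1=0x51, sp=0x96
prologue pushed ['r1', 'r3', 'r5'] at ['0x95', '0x94', '0x93']

MEM = 0x51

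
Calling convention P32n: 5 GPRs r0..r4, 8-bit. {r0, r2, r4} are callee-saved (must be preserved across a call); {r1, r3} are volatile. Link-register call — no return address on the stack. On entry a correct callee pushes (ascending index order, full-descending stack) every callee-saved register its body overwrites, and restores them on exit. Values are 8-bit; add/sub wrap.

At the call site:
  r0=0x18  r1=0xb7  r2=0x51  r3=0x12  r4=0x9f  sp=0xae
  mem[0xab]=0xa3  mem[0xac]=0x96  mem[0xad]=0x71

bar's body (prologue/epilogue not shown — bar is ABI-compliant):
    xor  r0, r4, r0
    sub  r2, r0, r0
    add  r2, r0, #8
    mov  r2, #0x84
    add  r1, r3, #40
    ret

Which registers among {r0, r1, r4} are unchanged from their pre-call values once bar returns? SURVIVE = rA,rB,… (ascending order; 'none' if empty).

prologue: push r0 -> mem[0xad]=0x18, sp=0xad
prologue: push r2 -> mem[0xac]=0x51, sp=0xac
body[0] xor  r0, r4, r0 -> r0=0x87
body[1] sub  r2, r0, r0 -> r2=0x00
body[2] add  r2, r0, #8 -> r2=0x8f
body[3] mov  r2, #0x84 -> r2=0x84
body[4] add  r1, r3, #40 -> r1=0x3a
epilogue: pop r2=0x51, sp=0xad
epilogue: pop r0=0x18, sp=0xae
r0: callee-saved, written=True
r1: caller-saved, written=True
r4: callee-saved, written=False

SURVIVE = r0,r4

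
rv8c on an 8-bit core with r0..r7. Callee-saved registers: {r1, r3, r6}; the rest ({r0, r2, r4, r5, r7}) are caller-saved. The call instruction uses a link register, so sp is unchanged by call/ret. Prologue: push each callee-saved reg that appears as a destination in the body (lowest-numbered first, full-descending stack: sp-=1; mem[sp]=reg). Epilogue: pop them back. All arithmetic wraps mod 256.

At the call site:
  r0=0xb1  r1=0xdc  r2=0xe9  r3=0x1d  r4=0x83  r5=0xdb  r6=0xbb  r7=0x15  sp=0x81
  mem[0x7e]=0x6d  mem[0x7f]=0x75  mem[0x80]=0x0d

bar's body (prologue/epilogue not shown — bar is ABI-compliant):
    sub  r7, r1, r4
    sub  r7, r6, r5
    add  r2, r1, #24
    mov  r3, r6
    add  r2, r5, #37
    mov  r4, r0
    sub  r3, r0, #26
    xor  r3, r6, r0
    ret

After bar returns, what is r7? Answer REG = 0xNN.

prologue: push r3 → mem[0x80]=0x1d, sp=0x80
body[0] sub  r7, r1, r4 → r7=0x59
body[1] sub  r7, r6, r5 → r7=0xe0
body[2] add  r2, r1, #24 → r2=0xf4
body[3] mov  r3, r6 → r3=0xbb
body[4] add  r2, r5, #37 → r2=0x00
body[5] mov  r4, r0 → r4=0xb1
body[6] sub  r3, r0, #26 → r3=0x97
body[7] xor  r3, r6, r0 → r3=0x0a
epilogue: pop r3=0x1d, sp=0x81
r7 is caller-saved → body value

REG = 0xe0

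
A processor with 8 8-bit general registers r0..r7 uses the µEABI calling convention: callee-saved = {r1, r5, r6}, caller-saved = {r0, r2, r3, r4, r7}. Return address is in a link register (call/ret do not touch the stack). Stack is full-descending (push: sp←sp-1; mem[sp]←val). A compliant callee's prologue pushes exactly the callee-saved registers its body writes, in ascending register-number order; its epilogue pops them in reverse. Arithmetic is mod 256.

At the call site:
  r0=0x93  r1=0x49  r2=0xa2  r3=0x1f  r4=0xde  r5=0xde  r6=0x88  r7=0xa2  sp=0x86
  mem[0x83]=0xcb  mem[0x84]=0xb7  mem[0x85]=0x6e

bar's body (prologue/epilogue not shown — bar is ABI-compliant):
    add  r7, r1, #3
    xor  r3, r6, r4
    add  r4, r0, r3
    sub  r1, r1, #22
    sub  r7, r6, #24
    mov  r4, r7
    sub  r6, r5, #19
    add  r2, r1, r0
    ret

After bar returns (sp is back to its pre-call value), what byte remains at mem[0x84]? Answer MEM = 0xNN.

prologue: push r1 -> mem[0x85]=0x49, sp=0x85
prologue: push r6 -> mem[0x84]=0x88, sp=0x84
body[0] add  r7, r1, #3 -> r7=0x4c
body[1] xor  r3, r6, r4 -> r3=0x56
body[2] add  r4, r0, r3 -> r4=0xe9
body[3] sub  r1, r1, #22 -> r1=0x33
body[4] sub  r7, r6, #24 -> r7=0x70
body[5] mov  r4, r7 -> r4=0x70
body[6] sub  r6, r5, #19 -> r6=0xcb
body[7] add  r2, r1, r0 -> r2=0xc6
epilogue: pop r6=0x88, sp=0x85
epilogue: pop r1=0x49, sp=0x86
prologue pushed ['r1', 'r6'] at ['0x85', '0x84']

MEM = 0x88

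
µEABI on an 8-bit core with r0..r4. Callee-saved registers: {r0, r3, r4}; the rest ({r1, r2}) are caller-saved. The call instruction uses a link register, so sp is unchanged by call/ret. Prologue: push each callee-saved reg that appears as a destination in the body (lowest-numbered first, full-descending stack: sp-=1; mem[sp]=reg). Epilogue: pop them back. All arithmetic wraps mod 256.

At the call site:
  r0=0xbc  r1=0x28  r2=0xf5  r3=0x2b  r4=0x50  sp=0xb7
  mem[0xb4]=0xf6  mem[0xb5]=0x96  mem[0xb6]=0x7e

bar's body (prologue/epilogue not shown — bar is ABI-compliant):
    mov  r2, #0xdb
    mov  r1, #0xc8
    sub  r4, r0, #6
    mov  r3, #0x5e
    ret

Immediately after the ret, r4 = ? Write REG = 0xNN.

REG = 0x50

prologue: push r3 -> mem[0xb6]=0x2b, sp=0xb6
prologue: push r4 -> mem[0xb5]=0x50, sp=0xb5
body[0] mov  r2, #0xdb -> r2=0xdb
body[1] mov  r1, #0xc8 -> r1=0xc8
body[2] sub  r4, r0, #6 -> r4=0xb6
body[3] mov  r3, #0x5e -> r3=0x5e
epilogue: pop r4=0x50, sp=0xb6
epilogue: pop r3=0x2b, sp=0xb7
r4 is callee-saved -> restored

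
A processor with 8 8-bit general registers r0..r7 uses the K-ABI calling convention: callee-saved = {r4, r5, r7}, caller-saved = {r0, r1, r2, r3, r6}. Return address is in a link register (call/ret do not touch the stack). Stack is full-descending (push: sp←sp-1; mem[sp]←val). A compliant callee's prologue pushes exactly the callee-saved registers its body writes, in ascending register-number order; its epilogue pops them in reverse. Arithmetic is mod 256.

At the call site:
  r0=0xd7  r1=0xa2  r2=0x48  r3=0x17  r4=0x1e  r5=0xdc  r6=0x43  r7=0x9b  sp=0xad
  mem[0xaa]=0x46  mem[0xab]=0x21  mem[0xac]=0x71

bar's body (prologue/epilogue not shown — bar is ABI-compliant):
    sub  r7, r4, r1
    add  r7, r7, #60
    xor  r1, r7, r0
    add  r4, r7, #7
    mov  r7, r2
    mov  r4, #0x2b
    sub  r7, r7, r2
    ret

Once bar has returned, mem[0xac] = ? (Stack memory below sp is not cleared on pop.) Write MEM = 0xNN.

MEM = 0x1e

prologue: push r4 -> mem[0xac]=0x1e, sp=0xac
prologue: push r7 -> mem[0xab]=0x9b, sp=0xab
body[0] sub  r7, r4, r1 -> r7=0x7c
body[1] add  r7, r7, #60 -> r7=0xb8
body[2] xor  r1, r7, r0 -> r1=0x6f
body[3] add  r4, r7, #7 -> r4=0xbf
body[4] mov  r7, r2 -> r7=0x48
body[5] mov  r4, #0x2b -> r4=0x2b
body[6] sub  r7, r7, r2 -> r7=0x00
epilogue: pop r7=0x9b, sp=0xac
epilogue: pop r4=0x1e, sp=0xad
prologue pushed ['r4', 'r7'] at ['0xac', '0xab']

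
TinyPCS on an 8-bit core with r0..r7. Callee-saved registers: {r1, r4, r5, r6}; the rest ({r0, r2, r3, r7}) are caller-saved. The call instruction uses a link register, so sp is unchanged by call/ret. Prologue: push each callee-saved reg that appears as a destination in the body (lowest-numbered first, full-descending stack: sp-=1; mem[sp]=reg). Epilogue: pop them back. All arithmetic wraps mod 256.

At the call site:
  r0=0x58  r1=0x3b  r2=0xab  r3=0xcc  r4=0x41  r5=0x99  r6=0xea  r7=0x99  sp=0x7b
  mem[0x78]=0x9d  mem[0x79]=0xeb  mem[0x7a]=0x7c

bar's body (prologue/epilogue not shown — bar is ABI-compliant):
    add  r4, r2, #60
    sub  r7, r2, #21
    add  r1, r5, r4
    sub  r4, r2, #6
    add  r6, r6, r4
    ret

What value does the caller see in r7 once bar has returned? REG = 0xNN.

REG = 0x96

prologue: push r1 -> mem[0x7a]=0x3b, sp=0x7a
prologue: push r4 -> mem[0x79]=0x41, sp=0x79
prologue: push r6 -> mem[0x78]=0xea, sp=0x78
body[0] add  r4, r2, #60 -> r4=0xe7
body[1] sub  r7, r2, #21 -> r7=0x96
body[2] add  r1, r5, r4 -> r1=0x80
body[3] sub  r4, r2, #6 -> r4=0xa5
body[4] add  r6, r6, r4 -> r6=0x8f
epilogue: pop r6=0xea, sp=0x79
epilogue: pop r4=0x41, sp=0x7a
epilogue: pop r1=0x3b, sp=0x7b
r7 is caller-saved -> body value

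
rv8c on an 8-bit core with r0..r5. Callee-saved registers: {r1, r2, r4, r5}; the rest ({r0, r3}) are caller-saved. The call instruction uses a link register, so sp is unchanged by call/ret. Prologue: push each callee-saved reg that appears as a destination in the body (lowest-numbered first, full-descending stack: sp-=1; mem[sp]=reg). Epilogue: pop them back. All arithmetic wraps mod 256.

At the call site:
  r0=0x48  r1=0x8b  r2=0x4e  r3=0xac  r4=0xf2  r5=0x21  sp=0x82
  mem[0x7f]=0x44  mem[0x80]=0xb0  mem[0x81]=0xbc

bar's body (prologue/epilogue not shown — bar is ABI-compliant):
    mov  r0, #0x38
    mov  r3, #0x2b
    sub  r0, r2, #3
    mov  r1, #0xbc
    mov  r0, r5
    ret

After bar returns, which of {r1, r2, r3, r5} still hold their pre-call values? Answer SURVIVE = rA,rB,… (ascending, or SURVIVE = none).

prologue: push r1 -> mem[0x81]=0x8b, sp=0x81
body[0] mov  r0, #0x38 -> r0=0x38
body[1] mov  r3, #0x2b -> r3=0x2b
body[2] sub  r0, r2, #3 -> r0=0x4b
body[3] mov  r1, #0xbc -> r1=0xbc
body[4] mov  r0, r5 -> r0=0x21
epilogue: pop r1=0x8b, sp=0x82
r1: callee-saved, written=True
r2: callee-saved, written=False
r3: caller-saved, written=True
r5: callee-saved, written=False

SURVIVE = r1,r2,r5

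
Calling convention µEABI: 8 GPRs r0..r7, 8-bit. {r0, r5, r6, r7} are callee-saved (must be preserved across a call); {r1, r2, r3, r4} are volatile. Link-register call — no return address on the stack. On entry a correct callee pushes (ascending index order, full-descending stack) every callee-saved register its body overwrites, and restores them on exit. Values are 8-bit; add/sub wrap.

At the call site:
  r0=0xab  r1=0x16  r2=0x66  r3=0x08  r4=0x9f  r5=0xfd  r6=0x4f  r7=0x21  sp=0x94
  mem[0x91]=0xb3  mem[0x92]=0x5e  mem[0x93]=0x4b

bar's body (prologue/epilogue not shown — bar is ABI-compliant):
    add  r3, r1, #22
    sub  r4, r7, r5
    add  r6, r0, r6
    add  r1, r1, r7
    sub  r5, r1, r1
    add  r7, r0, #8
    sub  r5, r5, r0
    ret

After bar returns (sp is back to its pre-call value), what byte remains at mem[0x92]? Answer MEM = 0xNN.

prologue: push r5 → mem[0x93]=0xfd, sp=0x93
prologue: push r6 → mem[0x92]=0x4f, sp=0x92
prologue: push r7 → mem[0x91]=0x21, sp=0x91
body[0] add  r3, r1, #22 → r3=0x2c
body[1] sub  r4, r7, r5 → r4=0x24
body[2] add  r6, r0, r6 → r6=0xfa
body[3] add  r1, r1, r7 → r1=0x37
body[4] sub  r5, r1, r1 → r5=0x00
body[5] add  r7, r0, #8 → r7=0xb3
body[6] sub  r5, r5, r0 → r5=0x55
epilogue: pop r7=0x21, sp=0x92
epilogue: pop r6=0x4f, sp=0x93
epilogue: pop r5=0xfd, sp=0x94
prologue pushed ['r5', 'r6', 'r7'] at ['0x93', '0x92', '0x91']

MEM = 0x4f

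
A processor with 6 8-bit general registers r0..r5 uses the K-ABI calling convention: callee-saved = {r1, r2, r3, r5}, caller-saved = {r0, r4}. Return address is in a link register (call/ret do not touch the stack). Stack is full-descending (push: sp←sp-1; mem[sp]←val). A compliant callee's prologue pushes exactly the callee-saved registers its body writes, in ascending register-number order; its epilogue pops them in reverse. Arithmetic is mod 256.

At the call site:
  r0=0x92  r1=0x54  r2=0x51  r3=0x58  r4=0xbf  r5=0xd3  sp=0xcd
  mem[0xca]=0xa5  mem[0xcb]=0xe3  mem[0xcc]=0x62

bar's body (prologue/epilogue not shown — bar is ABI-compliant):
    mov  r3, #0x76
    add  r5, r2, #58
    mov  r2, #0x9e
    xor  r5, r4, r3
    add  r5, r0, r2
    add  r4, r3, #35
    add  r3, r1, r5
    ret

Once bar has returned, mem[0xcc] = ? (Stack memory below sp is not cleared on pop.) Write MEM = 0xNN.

prologue: push r2 -> mem[0xcc]=0x51, sp=0xcc
prologue: push r3 -> mem[0xcb]=0x58, sp=0xcb
prologue: push r5 -> mem[0xca]=0xd3, sp=0xca
body[0] mov  r3, #0x76 -> r3=0x76
body[1] add  r5, r2, #58 -> r5=0x8b
body[2] mov  r2, #0x9e -> r2=0x9e
body[3] xor  r5, r4, r3 -> r5=0xc9
body[4] add  r5, r0, r2 -> r5=0x30
body[5] add  r4, r3, #35 -> r4=0x99
body[6] add  r3, r1, r5 -> r3=0x84
epilogue: pop r5=0xd3, sp=0xcb
epilogue: pop r3=0x58, sp=0xcc
epilogue: pop r2=0x51, sp=0xcd
prologue pushed ['r2', 'r3', 'r5'] at ['0xcc', '0xcb', '0xca']

MEM = 0x51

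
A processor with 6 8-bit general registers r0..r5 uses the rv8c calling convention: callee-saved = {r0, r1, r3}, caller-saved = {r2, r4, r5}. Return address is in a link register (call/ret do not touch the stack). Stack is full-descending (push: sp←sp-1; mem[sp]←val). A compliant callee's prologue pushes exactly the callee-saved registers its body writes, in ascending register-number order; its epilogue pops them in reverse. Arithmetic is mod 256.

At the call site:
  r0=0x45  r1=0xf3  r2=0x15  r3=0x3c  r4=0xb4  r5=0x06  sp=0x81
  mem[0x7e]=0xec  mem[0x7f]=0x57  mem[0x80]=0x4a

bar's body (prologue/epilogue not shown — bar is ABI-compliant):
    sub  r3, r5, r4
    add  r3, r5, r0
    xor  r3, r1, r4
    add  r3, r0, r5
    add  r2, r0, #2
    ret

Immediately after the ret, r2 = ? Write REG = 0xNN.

REG = 0x47

prologue: push r3 → mem[0x80]=0x3c, sp=0x80
body[0] sub  r3, r5, r4 → r3=0x52
body[1] add  r3, r5, r0 → r3=0x4b
body[2] xor  r3, r1, r4 → r3=0x47
body[3] add  r3, r0, r5 → r3=0x4b
body[4] add  r2, r0, #2 → r2=0x47
epilogue: pop r3=0x3c, sp=0x81
r2 is caller-saved → body value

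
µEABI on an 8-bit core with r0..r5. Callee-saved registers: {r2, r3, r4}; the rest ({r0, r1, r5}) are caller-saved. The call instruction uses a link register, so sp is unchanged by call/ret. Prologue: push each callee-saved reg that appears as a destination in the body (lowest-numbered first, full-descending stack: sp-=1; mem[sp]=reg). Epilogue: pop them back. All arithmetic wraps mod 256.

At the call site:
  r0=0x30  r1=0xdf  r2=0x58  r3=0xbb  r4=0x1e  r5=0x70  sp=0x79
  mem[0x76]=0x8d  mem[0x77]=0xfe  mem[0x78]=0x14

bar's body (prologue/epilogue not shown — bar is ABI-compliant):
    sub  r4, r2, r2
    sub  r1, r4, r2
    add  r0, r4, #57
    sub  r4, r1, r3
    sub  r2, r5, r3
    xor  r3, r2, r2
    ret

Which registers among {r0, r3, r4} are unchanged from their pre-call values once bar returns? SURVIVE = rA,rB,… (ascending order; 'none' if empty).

prologue: push r2 → mem[0x78]=0x58, sp=0x78
prologue: push r3 → mem[0x77]=0xbb, sp=0x77
prologue: push r4 → mem[0x76]=0x1e, sp=0x76
body[0] sub  r4, r2, r2 → r4=0x00
body[1] sub  r1, r4, r2 → r1=0xa8
body[2] add  r0, r4, #57 → r0=0x39
body[3] sub  r4, r1, r3 → r4=0xed
body[4] sub  r2, r5, r3 → r2=0xb5
body[5] xor  r3, r2, r2 → r3=0x00
epilogue: pop r4=0x1e, sp=0x77
epilogue: pop r3=0xbb, sp=0x78
epilogue: pop r2=0x58, sp=0x79
r0: caller-saved, written=True
r3: callee-saved, written=True
r4: callee-saved, written=True

SURVIVE = r3,r4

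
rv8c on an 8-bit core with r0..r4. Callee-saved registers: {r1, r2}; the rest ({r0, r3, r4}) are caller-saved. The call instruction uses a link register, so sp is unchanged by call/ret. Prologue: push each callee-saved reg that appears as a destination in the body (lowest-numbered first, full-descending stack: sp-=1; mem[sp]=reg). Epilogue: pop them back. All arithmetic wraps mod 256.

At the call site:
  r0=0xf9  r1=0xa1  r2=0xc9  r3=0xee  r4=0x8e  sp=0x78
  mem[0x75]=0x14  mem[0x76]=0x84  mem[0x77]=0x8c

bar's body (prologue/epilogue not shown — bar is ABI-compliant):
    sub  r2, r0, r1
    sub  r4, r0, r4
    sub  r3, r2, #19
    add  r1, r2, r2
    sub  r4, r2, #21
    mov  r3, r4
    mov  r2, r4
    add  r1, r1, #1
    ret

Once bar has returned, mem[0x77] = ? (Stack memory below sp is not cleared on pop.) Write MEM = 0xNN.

MEM = 0xa1

prologue: push r1 → mem[0x77]=0xa1, sp=0x77
prologue: push r2 → mem[0x76]=0xc9, sp=0x76
body[0] sub  r2, r0, r1 → r2=0x58
body[1] sub  r4, r0, r4 → r4=0x6b
body[2] sub  r3, r2, #19 → r3=0x45
body[3] add  r1, r2, r2 → r1=0xb0
body[4] sub  r4, r2, #21 → r4=0x43
body[5] mov  r3, r4 → r3=0x43
body[6] mov  r2, r4 → r2=0x43
body[7] add  r1, r1, #1 → r1=0xb1
epilogue: pop r2=0xc9, sp=0x77
epilogue: pop r1=0xa1, sp=0x78
prologue pushed ['r1', 'r2'] at ['0x77', '0x76']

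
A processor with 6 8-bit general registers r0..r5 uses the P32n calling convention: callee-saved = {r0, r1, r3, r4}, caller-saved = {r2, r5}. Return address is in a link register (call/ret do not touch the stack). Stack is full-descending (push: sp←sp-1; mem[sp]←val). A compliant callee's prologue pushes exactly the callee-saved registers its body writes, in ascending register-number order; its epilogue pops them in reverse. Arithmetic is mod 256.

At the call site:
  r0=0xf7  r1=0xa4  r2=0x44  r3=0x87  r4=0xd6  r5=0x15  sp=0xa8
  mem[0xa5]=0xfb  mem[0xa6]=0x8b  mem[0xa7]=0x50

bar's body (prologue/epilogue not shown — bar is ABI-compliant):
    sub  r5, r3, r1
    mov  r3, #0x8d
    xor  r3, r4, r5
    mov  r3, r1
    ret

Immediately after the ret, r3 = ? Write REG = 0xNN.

prologue: push r3 -> mem[0xa7]=0x87, sp=0xa7
body[0] sub  r5, r3, r1 -> r5=0xe3
body[1] mov  r3, #0x8d -> r3=0x8d
body[2] xor  r3, r4, r5 -> r3=0x35
body[3] mov  r3, r1 -> r3=0xa4
epilogue: pop r3=0x87, sp=0xa8
r3 is callee-saved -> restored

REG = 0x87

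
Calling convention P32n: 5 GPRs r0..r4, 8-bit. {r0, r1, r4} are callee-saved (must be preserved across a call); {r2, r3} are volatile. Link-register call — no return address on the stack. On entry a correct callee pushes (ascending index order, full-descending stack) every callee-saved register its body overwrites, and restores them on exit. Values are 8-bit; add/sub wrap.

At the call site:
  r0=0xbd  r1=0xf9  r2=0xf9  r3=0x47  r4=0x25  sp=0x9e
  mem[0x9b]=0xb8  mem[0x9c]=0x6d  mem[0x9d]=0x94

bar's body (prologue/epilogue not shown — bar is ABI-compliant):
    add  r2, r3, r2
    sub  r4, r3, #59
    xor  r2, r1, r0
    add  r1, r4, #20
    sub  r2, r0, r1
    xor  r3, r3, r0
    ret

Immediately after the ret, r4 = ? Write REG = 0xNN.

REG = 0x25

prologue: push r1 → mem[0x9d]=0xf9, sp=0x9d
prologue: push r4 → mem[0x9c]=0x25, sp=0x9c
body[0] add  r2, r3, r2 → r2=0x40
body[1] sub  r4, r3, #59 → r4=0x0c
body[2] xor  r2, r1, r0 → r2=0x44
body[3] add  r1, r4, #20 → r1=0x20
body[4] sub  r2, r0, r1 → r2=0x9d
body[5] xor  r3, r3, r0 → r3=0xfa
epilogue: pop r4=0x25, sp=0x9d
epilogue: pop r1=0xf9, sp=0x9e
r4 is callee-saved → restored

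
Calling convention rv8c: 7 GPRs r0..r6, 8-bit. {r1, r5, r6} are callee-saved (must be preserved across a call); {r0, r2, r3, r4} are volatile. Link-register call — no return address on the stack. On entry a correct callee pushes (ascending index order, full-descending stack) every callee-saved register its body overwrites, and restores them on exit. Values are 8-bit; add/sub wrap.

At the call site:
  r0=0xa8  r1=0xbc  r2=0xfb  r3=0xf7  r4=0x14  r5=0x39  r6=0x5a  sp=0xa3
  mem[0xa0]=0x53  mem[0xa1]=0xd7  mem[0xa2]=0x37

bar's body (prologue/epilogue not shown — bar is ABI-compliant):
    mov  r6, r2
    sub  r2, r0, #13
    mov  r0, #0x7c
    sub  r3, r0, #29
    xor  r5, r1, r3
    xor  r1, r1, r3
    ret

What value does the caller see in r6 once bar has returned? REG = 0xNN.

REG = 0x5a

prologue: push r1 → mem[0xa2]=0xbc, sp=0xa2
prologue: push r5 → mem[0xa1]=0x39, sp=0xa1
prologue: push r6 → mem[0xa0]=0x5a, sp=0xa0
body[0] mov  r6, r2 → r6=0xfb
body[1] sub  r2, r0, #13 → r2=0x9b
body[2] mov  r0, #0x7c → r0=0x7c
body[3] sub  r3, r0, #29 → r3=0x5f
body[4] xor  r5, r1, r3 → r5=0xe3
body[5] xor  r1, r1, r3 → r1=0xe3
epilogue: pop r6=0x5a, sp=0xa1
epilogue: pop r5=0x39, sp=0xa2
epilogue: pop r1=0xbc, sp=0xa3
r6 is callee-saved → restored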